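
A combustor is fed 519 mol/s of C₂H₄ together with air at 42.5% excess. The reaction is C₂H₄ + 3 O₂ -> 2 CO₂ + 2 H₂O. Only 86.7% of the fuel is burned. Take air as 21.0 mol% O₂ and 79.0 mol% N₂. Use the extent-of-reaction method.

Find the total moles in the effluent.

Stoichiometric O₂ = 3 × 519 = 1557 mol/s; O₂ fed = 1557 × 1.425 = 2219 mol/s.
N₂ fed = 2219 × 79/21 = 8347 mol/s.
Fuel reacted = 0.867 × 519 → ξ = 450 mol/s.
Outlet (n = n₀ + ν ξ):
  C₂H₄: 519 − 1(450) = 69.03
  O₂: 2219 − 3(450) = 868.8
  N₂: 8347 (inert)
  CO₂: 0 + 2(450) = 899.9
  H₂O: 0 + 2(450) = 899.9
Total out = 69.03 + 868.8 + 8347 + 899.9 + 899.9 = 11080 mol/s.

11100 mol/s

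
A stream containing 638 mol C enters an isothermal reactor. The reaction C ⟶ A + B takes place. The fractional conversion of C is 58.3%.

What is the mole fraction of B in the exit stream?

0.368

C reacted = 0.583 × 638 = 372 mol; ν_C = −1, so ξ = 372/1 = 372 mol.
Outlet amounts (n = n₀ + ν ξ):
  C: 638 − 1(372) = 266
  A: 0 + 1(372) = 372
  B: 0 + 1(372) = 372
Total out = 1010 mol; y_B = 372 / 1010 = 0.3683.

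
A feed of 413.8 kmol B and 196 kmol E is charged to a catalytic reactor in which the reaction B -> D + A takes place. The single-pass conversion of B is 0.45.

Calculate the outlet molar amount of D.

186 kmol

B reacted = 0.45 × 413.8 = 186.2 kmol; ν_B = −1, so ξ = 186.2/1 = 186.2 kmol.
Outlet amounts (n = n₀ + ν ξ):
  B: 413.8 − 1(186.2) = 227.6
  D: 0 + 1(186.2) = 186.2
  A: 0 + 1(186.2) = 186.2
  E: 196 (inert)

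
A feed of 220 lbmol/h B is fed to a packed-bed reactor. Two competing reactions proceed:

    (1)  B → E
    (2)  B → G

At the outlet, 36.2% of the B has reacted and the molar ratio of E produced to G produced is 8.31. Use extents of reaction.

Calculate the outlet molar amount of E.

71.1 lbmol/h

Conversion of B: B consumed = 0.362 × 220 = 79.64 lbmol/h = 1ξ₁ + 1ξ₂.
Selectivity: 1ξ₁ / (1ξ₂) = 8.31 → ξ₁ = 8.31 ξ₂.
Substitute: (1·8.31 + 1) ξ₂ = 79.64 → ξ₂ = 8.554 lbmol/h, ξ₁ = 71.09 lbmol/h.
Outlet amounts (n = n₀ + Σ ν·ξ):
  B: 220 − 1(71.09) − 1(8.554) = 140.4
  E: 0 + 1(71.09) = 71.09
  G: 0 + 1(8.554) = 8.554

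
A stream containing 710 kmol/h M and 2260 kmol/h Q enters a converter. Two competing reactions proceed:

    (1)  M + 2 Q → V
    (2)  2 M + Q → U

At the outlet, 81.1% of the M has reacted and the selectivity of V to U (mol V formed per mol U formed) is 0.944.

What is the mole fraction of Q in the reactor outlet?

Conversion of M: M consumed = 0.811 × 710 = 575.8 kmol/h = 1ξ₁ + 2ξ₂.
Selectivity: 1ξ₁ / (1ξ₂) = 0.944 → ξ₁ = 0.944 ξ₂.
Substitute: (1·0.944 + 2) ξ₂ = 575.8 → ξ₂ = 195.6 kmol/h, ξ₁ = 184.6 kmol/h.
Outlet amounts (n = n₀ + Σ ν·ξ):
  M: 710 − 1(184.6) − 2(195.6) = 134.2
  Q: 2260 − 2(184.6) − 1(195.6) = 1695
  V: 0 + 1(184.6) = 184.6
  U: 0 + 1(195.6) = 195.6
Total out = 2210 kmol/h; y_Q = 1695 / 2210 = 0.7672.

0.767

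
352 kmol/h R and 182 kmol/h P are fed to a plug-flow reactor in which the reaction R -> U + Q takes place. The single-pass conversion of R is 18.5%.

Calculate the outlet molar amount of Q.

65.1 kmol/h

R reacted = 0.185 × 352 = 65.12 kmol/h; ν_R = −1, so ξ = 65.12/1 = 65.12 kmol/h.
Outlet amounts (n = n₀ + ν ξ):
  R: 352 − 1(65.12) = 286.9
  U: 0 + 1(65.12) = 65.12
  Q: 0 + 1(65.12) = 65.12
  P: 182 (inert)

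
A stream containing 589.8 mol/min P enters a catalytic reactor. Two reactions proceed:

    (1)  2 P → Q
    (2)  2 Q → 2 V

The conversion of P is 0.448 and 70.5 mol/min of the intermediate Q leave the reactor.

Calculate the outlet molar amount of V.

Conversion of P: P consumed = 2ξ₁ = 0.448 × 589.8 → ξ₁ = 132.1 mol/min.
Q balance: n_Q = 0 + 1ξ₁ − 2ξ₂ = 70.5 → ξ₂ = (1·132.1 − 70.5)/2 = 30.81 mol/min.
Outlet amounts (n = n₀ + Σ ν·ξ):
  P: 589.8 − 2(132.1) = 325.6
  Q: 0 + 1(132.1) − 2(30.81) = 70.5
  V: 0 + 2(30.81) = 61.62

61.6 mol/min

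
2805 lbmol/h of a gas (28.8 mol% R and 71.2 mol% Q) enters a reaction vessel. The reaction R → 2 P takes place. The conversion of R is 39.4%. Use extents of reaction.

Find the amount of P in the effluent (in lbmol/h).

637 lbmol/h

R reacted = 0.394 × 807.8 = 318.3 lbmol/h; ν_R = −1, so ξ = 318.3/1 = 318.3 lbmol/h.
Outlet amounts (n = n₀ + ν ξ):
  R: 807.8 − 1(318.3) = 489.6
  P: 0 + 2(318.3) = 636.6
  Q: 1997 (inert)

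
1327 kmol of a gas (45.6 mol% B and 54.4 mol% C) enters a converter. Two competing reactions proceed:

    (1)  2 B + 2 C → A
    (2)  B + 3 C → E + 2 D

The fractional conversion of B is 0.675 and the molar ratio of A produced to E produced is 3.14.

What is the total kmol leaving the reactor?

742 kmol

Conversion of B: B consumed = 0.675 × 605.1 = 408.5 kmol = 2ξ₁ + 1ξ₂.
Selectivity: 1ξ₁ / (1ξ₂) = 3.14 → ξ₁ = 3.14 ξ₂.
Substitute: (2·3.14 + 1) ξ₂ = 408.5 → ξ₂ = 56.11 kmol, ξ₁ = 176.2 kmol.
Outlet amounts (n = n₀ + Σ ν·ξ):
  B: 605.1 − 2(176.2) − 1(56.11) = 196.7
  C: 721.9 − 2(176.2) − 3(56.11) = 201.2
  A: 0 + 1(176.2) = 176.2
  E: 0 + 1(56.11) = 56.11
  D: 0 + 2(56.11) = 112.2
Total out = 196.7 + 201.2 + 176.2 + 56.11 + 112.2 = 742.4 kmol.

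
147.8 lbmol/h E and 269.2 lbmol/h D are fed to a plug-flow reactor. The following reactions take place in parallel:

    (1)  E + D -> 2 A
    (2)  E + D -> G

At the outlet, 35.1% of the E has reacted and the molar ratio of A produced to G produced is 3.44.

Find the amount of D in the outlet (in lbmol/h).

217 lbmol/h

Conversion of E: E consumed = 0.351 × 147.8 = 51.88 lbmol/h = 1ξ₁ + 1ξ₂.
Selectivity: 2ξ₁ / (1ξ₂) = 3.44 → ξ₁ = 1.72 ξ₂.
Substitute: (1·1.72 + 1) ξ₂ = 51.88 → ξ₂ = 19.07 lbmol/h, ξ₁ = 32.81 lbmol/h.
Outlet amounts (n = n₀ + Σ ν·ξ):
  E: 147.8 − 1(32.81) − 1(19.07) = 95.92
  D: 269.2 − 1(32.81) − 1(19.07) = 217.3
  A: 0 + 2(32.81) = 65.61
  G: 0 + 1(19.07) = 19.07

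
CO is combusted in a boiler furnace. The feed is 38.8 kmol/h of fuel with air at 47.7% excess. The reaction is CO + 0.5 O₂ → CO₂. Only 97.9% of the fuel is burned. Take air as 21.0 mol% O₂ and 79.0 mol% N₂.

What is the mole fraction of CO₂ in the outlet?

Stoichiometric O₂ = 0.5 × 38.8 = 19.4 kmol/h; O₂ fed = 19.4 × 1.477 = 28.65 kmol/h.
N₂ fed = 28.65 × 79/21 = 107.8 kmol/h.
Fuel reacted = 0.979 × 38.8 → ξ = 37.99 kmol/h.
Outlet (n = n₀ + ν ξ):
  CO: 38.8 − 1(37.99) = 0.8148
  O₂: 28.65 − 0.5(37.99) = 9.661
  N₂: 107.8 (inert)
  CO₂: 0 + 1(37.99) = 37.99
Total out = 156.3 kmol/h; y_CO₂ = 37.99 / 156.3 = 0.2431.

0.243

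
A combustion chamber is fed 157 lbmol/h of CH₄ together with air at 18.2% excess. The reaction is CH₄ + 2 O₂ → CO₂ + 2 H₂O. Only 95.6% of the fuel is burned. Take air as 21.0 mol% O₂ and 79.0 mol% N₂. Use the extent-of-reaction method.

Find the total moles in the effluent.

1920 lbmol/h

Stoichiometric O₂ = 2 × 157 = 314 lbmol/h; O₂ fed = 314 × 1.182 = 371.1 lbmol/h.
N₂ fed = 371.1 × 79/21 = 1396 lbmol/h.
Fuel reacted = 0.956 × 157 → ξ = 150.1 lbmol/h.
Outlet (n = n₀ + ν ξ):
  CH₄: 157 − 1(150.1) = 6.908
  O₂: 371.1 − 2(150.1) = 70.96
  N₂: 1396 (inert)
  CO₂: 0 + 1(150.1) = 150.1
  H₂O: 0 + 2(150.1) = 300.2
Total out = 6.908 + 70.96 + 1396 + 150.1 + 300.2 = 1924 lbmol/h.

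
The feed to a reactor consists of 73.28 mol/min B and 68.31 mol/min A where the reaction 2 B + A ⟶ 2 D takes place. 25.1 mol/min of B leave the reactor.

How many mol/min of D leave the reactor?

For B: n = n₀ − 2ξ → 25.1 = 73.28 − 2ξ, giving ξ = 24.09 mol/min.
Outlet amounts (n = n₀ + ν ξ):
  B: 73.28 − 2(24.09) = 25.1
  A: 68.31 − 1(24.09) = 44.22
  D: 0 + 2(24.09) = 48.18

48.2 mol/min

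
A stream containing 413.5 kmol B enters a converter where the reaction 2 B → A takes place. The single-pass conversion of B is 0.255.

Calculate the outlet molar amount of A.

B reacted = 0.255 × 413.5 = 105.4 kmol; ν_B = −2, so ξ = 105.4/2 = 52.72 kmol.
Outlet amounts (n = n₀ + ν ξ):
  B: 413.5 − 2(52.72) = 308.1
  A: 0 + 1(52.72) = 52.72

52.7 kmol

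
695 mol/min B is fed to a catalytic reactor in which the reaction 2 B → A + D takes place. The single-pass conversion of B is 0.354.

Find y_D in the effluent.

B reacted = 0.354 × 695 = 246 mol/min; ν_B = −2, so ξ = 246/2 = 123 mol/min.
Outlet amounts (n = n₀ + ν ξ):
  B: 695 − 2(123) = 449
  A: 0 + 1(123) = 123
  D: 0 + 1(123) = 123
Total out = 695 mol/min; y_D = 123 / 695 = 0.177.

0.177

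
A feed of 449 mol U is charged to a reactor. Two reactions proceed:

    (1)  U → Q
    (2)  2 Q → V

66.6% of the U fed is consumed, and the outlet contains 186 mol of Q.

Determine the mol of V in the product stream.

Conversion of U: U consumed = 1ξ₁ = 0.666 × 449 → ξ₁ = 299 mol.
Q balance: n_Q = 0 + 1ξ₁ − 2ξ₂ = 186 → ξ₂ = (1·299 − 186)/2 = 56.52 mol.
Outlet amounts (n = n₀ + Σ ν·ξ):
  U: 449 − 1(299) = 150
  Q: 0 + 1(299) − 2(56.52) = 186
  V: 0 + 1(56.52) = 56.52

56.5 mol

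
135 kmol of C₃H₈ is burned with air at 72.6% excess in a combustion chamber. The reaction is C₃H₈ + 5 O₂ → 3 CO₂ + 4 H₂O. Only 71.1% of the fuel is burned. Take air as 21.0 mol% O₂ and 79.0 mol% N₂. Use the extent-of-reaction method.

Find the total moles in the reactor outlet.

Stoichiometric O₂ = 5 × 135 = 675 kmol; O₂ fed = 675 × 1.726 = 1165 kmol.
N₂ fed = 1165 × 79/21 = 4383 kmol.
Fuel reacted = 0.711 × 135 → ξ = 95.98 kmol.
Outlet (n = n₀ + ν ξ):
  C₃H₈: 135 − 1(95.98) = 39.02
  O₂: 1165 − 5(95.98) = 685.1
  N₂: 4383 (inert)
  CO₂: 0 + 3(95.98) = 288
  H₂O: 0 + 4(95.98) = 383.9
Total out = 39.02 + 685.1 + 4383 + 288 + 383.9 = 5779 kmol.

5780 kmol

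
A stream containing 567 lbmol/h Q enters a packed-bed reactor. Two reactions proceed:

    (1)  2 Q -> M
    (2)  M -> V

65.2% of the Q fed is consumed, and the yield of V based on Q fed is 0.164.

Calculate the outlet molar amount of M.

Conversion of Q: Q consumed = 2ξ₁ = 0.652 × 567 → ξ₁ = 184.8 lbmol/h.
Yield of V: 1ξ₂ / 567 = 0.164 → ξ₂ = 92.99 lbmol/h.
Outlet amounts (n = n₀ + Σ ν·ξ):
  Q: 567 − 2(184.8) = 197.3
  M: 0 + 1(184.8) − 1(92.99) = 91.85
  V: 0 + 1(92.99) = 92.99

91.9 lbmol/h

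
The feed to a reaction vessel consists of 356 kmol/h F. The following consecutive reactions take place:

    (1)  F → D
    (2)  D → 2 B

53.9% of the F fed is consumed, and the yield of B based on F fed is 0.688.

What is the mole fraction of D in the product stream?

Conversion of F: F consumed = 1ξ₁ = 0.539 × 356 → ξ₁ = 191.9 kmol/h.
Yield of B: 2ξ₂ / 356 = 0.688 → ξ₂ = 122.5 kmol/h.
Outlet amounts (n = n₀ + Σ ν·ξ):
  F: 356 − 1(191.9) = 164.1
  D: 0 + 1(191.9) − 1(122.5) = 69.42
  B: 0 + 2(122.5) = 244.9
Total out = 478.5 kmol/h; y_D = 69.42 / 478.5 = 0.1451.

0.145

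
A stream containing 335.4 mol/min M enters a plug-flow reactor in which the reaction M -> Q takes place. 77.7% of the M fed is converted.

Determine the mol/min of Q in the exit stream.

M reacted = 0.777 × 335.4 = 260.6 mol/min; ν_M = −1, so ξ = 260.6/1 = 260.6 mol/min.
Outlet amounts (n = n₀ + ν ξ):
  M: 335.4 − 1(260.6) = 74.79
  Q: 0 + 1(260.6) = 260.6

261 mol/min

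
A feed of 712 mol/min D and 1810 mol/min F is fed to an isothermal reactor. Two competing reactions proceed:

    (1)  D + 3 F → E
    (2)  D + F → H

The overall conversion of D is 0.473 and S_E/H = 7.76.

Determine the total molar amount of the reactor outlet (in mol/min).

1590 mol/min

Conversion of D: D consumed = 0.473 × 712 = 336.8 mol/min = 1ξ₁ + 1ξ₂.
Selectivity: 1ξ₁ / (1ξ₂) = 7.76 → ξ₁ = 7.76 ξ₂.
Substitute: (1·7.76 + 1) ξ₂ = 336.8 → ξ₂ = 38.44 mol/min, ξ₁ = 298.3 mol/min.
Outlet amounts (n = n₀ + Σ ν·ξ):
  D: 712 − 1(298.3) − 1(38.44) = 375.2
  F: 1810 − 3(298.3) − 1(38.44) = 876.6
  E: 0 + 1(298.3) = 298.3
  H: 0 + 1(38.44) = 38.44
Total out = 375.2 + 876.6 + 298.3 + 38.44 = 1589 mol/min.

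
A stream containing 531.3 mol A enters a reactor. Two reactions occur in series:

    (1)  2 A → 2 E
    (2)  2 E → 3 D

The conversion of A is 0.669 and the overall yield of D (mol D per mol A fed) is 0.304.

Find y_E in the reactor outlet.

Conversion of A: A consumed = 2ξ₁ = 0.669 × 531.3 → ξ₁ = 177.7 mol.
Yield of D: 3ξ₂ / 531.3 = 0.304 → ξ₂ = 53.84 mol.
Outlet amounts (n = n₀ + Σ ν·ξ):
  A: 531.3 − 2(177.7) = 175.9
  E: 0 + 2(177.7) − 2(53.84) = 247.8
  D: 0 + 3(53.84) = 161.5
Total out = 585.1 mol; y_E = 247.8 / 585.1 = 0.4234.

0.423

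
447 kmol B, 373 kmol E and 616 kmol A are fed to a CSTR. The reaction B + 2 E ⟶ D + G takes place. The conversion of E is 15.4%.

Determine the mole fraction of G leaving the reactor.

E reacted = 0.154 × 373 = 57.44 kmol; ν_E = −2, so ξ = 57.44/2 = 28.72 kmol.
Outlet amounts (n = n₀ + ν ξ):
  B: 447 − 1(28.72) = 418.3
  E: 373 − 2(28.72) = 315.6
  D: 0 + 1(28.72) = 28.72
  G: 0 + 1(28.72) = 28.72
  A: 616 (inert)
Total out = 1407 kmol; y_G = 28.72 / 1407 = 0.02041.

0.0204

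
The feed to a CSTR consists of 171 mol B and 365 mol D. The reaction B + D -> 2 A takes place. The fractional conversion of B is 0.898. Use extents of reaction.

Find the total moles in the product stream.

B reacted = 0.898 × 171 = 153.6 mol; ν_B = −1, so ξ = 153.6/1 = 153.6 mol.
Outlet amounts (n = n₀ + ν ξ):
  B: 171 − 1(153.6) = 17.44
  D: 365 − 1(153.6) = 211.4
  A: 0 + 2(153.6) = 307.1
Total out = 17.44 + 211.4 + 307.1 = 536 mol.

536 mol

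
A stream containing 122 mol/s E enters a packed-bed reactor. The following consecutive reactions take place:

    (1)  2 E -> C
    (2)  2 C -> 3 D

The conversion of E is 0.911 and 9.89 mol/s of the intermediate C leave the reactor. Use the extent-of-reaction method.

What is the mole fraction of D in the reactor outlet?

0.768

Conversion of E: E consumed = 2ξ₁ = 0.911 × 122 → ξ₁ = 55.57 mol/s.
C balance: n_C = 0 + 1ξ₁ − 2ξ₂ = 9.89 → ξ₂ = (1·55.57 − 9.89)/2 = 22.84 mol/s.
Outlet amounts (n = n₀ + Σ ν·ξ):
  E: 122 − 2(55.57) = 10.86
  C: 0 + 1(55.57) − 2(22.84) = 9.89
  D: 0 + 3(22.84) = 68.52
Total out = 89.27 mol/s; y_D = 68.52 / 89.27 = 0.7676.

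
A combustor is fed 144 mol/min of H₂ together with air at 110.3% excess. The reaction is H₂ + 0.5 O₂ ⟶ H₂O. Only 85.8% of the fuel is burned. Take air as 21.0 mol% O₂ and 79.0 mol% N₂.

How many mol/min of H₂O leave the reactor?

124 mol/min

Stoichiometric O₂ = 0.5 × 144 = 72 mol/min; O₂ fed = 72 × 2.103 = 151.4 mol/min.
N₂ fed = 151.4 × 79/21 = 569.6 mol/min.
Fuel reacted = 0.858 × 144 → ξ = 123.6 mol/min.
Outlet (n = n₀ + ν ξ):
  H₂: 144 − 1(123.6) = 20.45
  O₂: 151.4 − 0.5(123.6) = 89.64
  N₂: 569.6 (inert)
  H₂O: 0 + 1(123.6) = 123.6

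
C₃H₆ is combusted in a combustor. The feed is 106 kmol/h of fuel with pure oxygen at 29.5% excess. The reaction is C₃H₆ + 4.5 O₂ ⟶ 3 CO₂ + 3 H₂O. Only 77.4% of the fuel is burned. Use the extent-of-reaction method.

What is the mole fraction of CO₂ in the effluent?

0.322

Stoichiometric O₂ = 4.5 × 106 = 477 kmol/h; O₂ fed = 477 × 1.295 = 617.7 kmol/h.
Fuel reacted = 0.774 × 106 → ξ = 82.04 kmol/h.
Outlet (n = n₀ + ν ξ):
  C₃H₆: 106 − 1(82.04) = 23.96
  O₂: 617.7 − 4.5(82.04) = 248.5
  CO₂: 0 + 3(82.04) = 246.1
  H₂O: 0 + 3(82.04) = 246.1
Total out = 764.7 kmol/h; y_CO₂ = 246.1 / 764.7 = 0.3219.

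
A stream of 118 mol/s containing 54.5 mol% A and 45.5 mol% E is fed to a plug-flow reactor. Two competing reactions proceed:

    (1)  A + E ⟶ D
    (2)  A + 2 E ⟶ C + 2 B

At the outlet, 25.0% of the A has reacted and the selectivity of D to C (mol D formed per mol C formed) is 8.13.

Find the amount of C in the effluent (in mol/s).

Conversion of A: A consumed = 0.25 × 64.31 = 16.08 mol/s = 1ξ₁ + 1ξ₂.
Selectivity: 1ξ₁ / (1ξ₂) = 8.13 → ξ₁ = 8.13 ξ₂.
Substitute: (1·8.13 + 1) ξ₂ = 16.08 → ξ₂ = 1.761 mol/s, ξ₁ = 14.32 mol/s.
Outlet amounts (n = n₀ + Σ ν·ξ):
  A: 64.31 − 1(14.32) − 1(1.761) = 48.23
  E: 53.69 − 1(14.32) − 2(1.761) = 35.85
  D: 0 + 1(14.32) = 14.32
  C: 0 + 1(1.761) = 1.761
  B: 0 + 2(1.761) = 3.522

1.76 mol/s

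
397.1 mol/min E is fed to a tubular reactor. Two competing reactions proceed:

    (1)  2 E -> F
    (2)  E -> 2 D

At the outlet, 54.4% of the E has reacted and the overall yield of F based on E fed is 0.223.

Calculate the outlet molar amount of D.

77.8 mol/min

Yield of F: 1ξ₁ / 397.1 = 0.223 → ξ₁ = 88.55 mol/min.
Conversion of E: 2ξ₁ + 1ξ₂ = 0.544 × 397.1 = 216 → ξ₂ = 38.92 mol/min.
Outlet amounts (n = n₀ + Σ ν·ξ):
  E: 397.1 − 2(88.55) − 1(38.92) = 181.1
  F: 0 + 1(88.55) = 88.55
  D: 0 + 2(38.92) = 77.83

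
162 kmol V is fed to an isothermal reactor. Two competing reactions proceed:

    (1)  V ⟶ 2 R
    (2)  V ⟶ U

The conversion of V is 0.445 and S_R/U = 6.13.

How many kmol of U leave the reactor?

17.7 kmol

Conversion of V: V consumed = 0.445 × 162 = 72.09 kmol = 1ξ₁ + 1ξ₂.
Selectivity: 2ξ₁ / (1ξ₂) = 6.13 → ξ₁ = 3.065 ξ₂.
Substitute: (1·3.065 + 1) ξ₂ = 72.09 → ξ₂ = 17.73 kmol, ξ₁ = 54.36 kmol.
Outlet amounts (n = n₀ + Σ ν·ξ):
  V: 162 − 1(54.36) − 1(17.73) = 89.91
  R: 0 + 2(54.36) = 108.7
  U: 0 + 1(17.73) = 17.73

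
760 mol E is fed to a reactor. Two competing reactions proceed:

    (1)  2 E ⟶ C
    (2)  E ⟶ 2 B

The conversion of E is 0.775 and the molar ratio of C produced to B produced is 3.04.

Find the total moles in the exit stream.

Conversion of E: E consumed = 0.775 × 760 = 589 mol = 2ξ₁ + 1ξ₂.
Selectivity: 1ξ₁ / (2ξ₂) = 3.04 → ξ₁ = 6.08 ξ₂.
Substitute: (2·6.08 + 1) ξ₂ = 589 → ξ₂ = 44.76 mol, ξ₁ = 272.1 mol.
Outlet amounts (n = n₀ + Σ ν·ξ):
  E: 760 − 2(272.1) − 1(44.76) = 171
  C: 0 + 1(272.1) = 272.1
  B: 0 + 2(44.76) = 89.51
Total out = 171 + 272.1 + 89.51 = 532.6 mol.

533 mol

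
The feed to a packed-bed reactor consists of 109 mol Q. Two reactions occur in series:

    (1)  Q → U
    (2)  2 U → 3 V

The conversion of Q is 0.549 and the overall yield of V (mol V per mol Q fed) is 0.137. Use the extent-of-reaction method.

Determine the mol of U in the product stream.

49.9 mol

Conversion of Q: Q consumed = 1ξ₁ = 0.549 × 109 → ξ₁ = 59.84 mol.
Yield of V: 3ξ₂ / 109 = 0.137 → ξ₂ = 4.978 mol.
Outlet amounts (n = n₀ + Σ ν·ξ):
  Q: 109 − 1(59.84) = 49.16
  U: 0 + 1(59.84) − 2(4.978) = 49.89
  V: 0 + 3(4.978) = 14.93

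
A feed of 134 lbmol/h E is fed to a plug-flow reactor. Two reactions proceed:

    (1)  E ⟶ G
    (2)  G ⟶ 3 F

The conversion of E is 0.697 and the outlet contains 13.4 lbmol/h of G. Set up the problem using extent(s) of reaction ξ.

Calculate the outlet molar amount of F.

240 lbmol/h

Conversion of E: E consumed = 1ξ₁ = 0.697 × 134 → ξ₁ = 93.4 lbmol/h.
G balance: n_G = 0 + 1ξ₁ − 1ξ₂ = 13.4 → ξ₂ = (1·93.4 − 13.4)/1 = 80 lbmol/h.
Outlet amounts (n = n₀ + Σ ν·ξ):
  E: 134 − 1(93.4) = 40.6
  G: 0 + 1(93.4) − 1(80) = 13.4
  F: 0 + 3(80) = 240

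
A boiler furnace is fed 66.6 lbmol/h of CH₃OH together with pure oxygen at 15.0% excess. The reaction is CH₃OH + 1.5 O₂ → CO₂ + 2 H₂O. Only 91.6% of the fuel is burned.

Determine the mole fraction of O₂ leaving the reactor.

Stoichiometric O₂ = 1.5 × 66.6 = 99.9 lbmol/h; O₂ fed = 99.9 × 1.150 = 114.9 lbmol/h.
Fuel reacted = 0.916 × 66.6 → ξ = 61.01 lbmol/h.
Outlet (n = n₀ + ν ξ):
  CH₃OH: 66.6 − 1(61.01) = 5.594
  O₂: 114.9 − 1.5(61.01) = 23.38
  CO₂: 0 + 1(61.01) = 61.01
  H₂O: 0 + 2(61.01) = 122
Total out = 212 lbmol/h; y_O₂ = 23.38 / 212 = 0.1103.

0.11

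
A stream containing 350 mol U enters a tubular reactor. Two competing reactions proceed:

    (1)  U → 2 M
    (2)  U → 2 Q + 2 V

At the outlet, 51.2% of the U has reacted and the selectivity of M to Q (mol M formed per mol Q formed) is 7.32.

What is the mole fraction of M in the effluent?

0.551

Conversion of U: U consumed = 0.512 × 350 = 179.2 mol = 1ξ₁ + 1ξ₂.
Selectivity: 2ξ₁ / (2ξ₂) = 7.32 → ξ₁ = 7.32 ξ₂.
Substitute: (1·7.32 + 1) ξ₂ = 179.2 → ξ₂ = 21.54 mol, ξ₁ = 157.7 mol.
Outlet amounts (n = n₀ + Σ ν·ξ):
  U: 350 − 1(157.7) − 1(21.54) = 170.8
  M: 0 + 2(157.7) = 315.3
  Q: 0 + 2(21.54) = 43.08
  V: 0 + 2(21.54) = 43.08
Total out = 572.3 mol; y_M = 315.3 / 572.3 = 0.551.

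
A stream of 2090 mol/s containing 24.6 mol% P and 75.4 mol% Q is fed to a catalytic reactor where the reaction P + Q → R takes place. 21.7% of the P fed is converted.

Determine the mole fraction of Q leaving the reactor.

0.74

P reacted = 0.217 × 514.1 = 111.6 mol/s; ν_P = −1, so ξ = 111.6/1 = 111.6 mol/s.
Outlet amounts (n = n₀ + ν ξ):
  P: 514.1 − 1(111.6) = 402.6
  Q: 1576 − 1(111.6) = 1464
  R: 0 + 1(111.6) = 111.6
Total out = 1978 mol/s; y_Q = 1464 / 1978 = 0.7401.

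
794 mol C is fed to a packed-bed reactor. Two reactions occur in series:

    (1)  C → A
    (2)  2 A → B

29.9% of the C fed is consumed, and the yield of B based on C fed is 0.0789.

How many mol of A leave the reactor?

Conversion of C: C consumed = 1ξ₁ = 0.299 × 794 → ξ₁ = 237.4 mol.
Yield of B: 1ξ₂ / 794 = 0.0789 → ξ₂ = 62.65 mol.
Outlet amounts (n = n₀ + Σ ν·ξ):
  C: 794 − 1(237.4) = 556.6
  A: 0 + 1(237.4) − 2(62.65) = 112.1
  B: 0 + 1(62.65) = 62.65

112 mol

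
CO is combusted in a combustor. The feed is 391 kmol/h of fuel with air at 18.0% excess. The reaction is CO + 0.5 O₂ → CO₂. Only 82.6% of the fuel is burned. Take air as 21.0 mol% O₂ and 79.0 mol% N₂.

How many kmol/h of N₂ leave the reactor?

Stoichiometric O₂ = 0.5 × 391 = 195.5 kmol/h; O₂ fed = 195.5 × 1.180 = 230.7 kmol/h.
N₂ fed = 230.7 × 79/21 = 867.8 kmol/h.
Fuel reacted = 0.826 × 391 → ξ = 323 kmol/h.
Outlet (n = n₀ + ν ξ):
  CO: 391 − 1(323) = 68.03
  O₂: 230.7 − 0.5(323) = 69.21
  N₂: 867.8 (inert)
  CO₂: 0 + 1(323) = 323

868 kmol/h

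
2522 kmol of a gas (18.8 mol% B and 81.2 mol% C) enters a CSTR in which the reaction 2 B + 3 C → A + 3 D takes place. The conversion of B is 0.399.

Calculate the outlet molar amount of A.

B reacted = 0.399 × 474.1 = 189.2 kmol; ν_B = −2, so ξ = 189.2/2 = 94.59 kmol.
Outlet amounts (n = n₀ + ν ξ):
  B: 474.1 − 2(94.59) = 285
  C: 2048 − 3(94.59) = 1764
  A: 0 + 1(94.59) = 94.59
  D: 0 + 3(94.59) = 283.8

94.6 kmol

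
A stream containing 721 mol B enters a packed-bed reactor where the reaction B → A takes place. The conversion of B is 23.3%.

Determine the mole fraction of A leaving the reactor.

0.233

B reacted = 0.233 × 721 = 168 mol; ν_B = −1, so ξ = 168/1 = 168 mol.
Outlet amounts (n = n₀ + ν ξ):
  B: 721 − 1(168) = 553
  A: 0 + 1(168) = 168
Total out = 721 mol; y_A = 168 / 721 = 0.233.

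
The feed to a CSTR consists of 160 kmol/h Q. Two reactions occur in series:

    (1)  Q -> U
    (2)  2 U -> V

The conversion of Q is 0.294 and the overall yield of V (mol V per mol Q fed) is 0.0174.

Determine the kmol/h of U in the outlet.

Conversion of Q: Q consumed = 1ξ₁ = 0.294 × 160 → ξ₁ = 47.04 kmol/h.
Yield of V: 1ξ₂ / 160 = 0.0174 → ξ₂ = 2.784 kmol/h.
Outlet amounts (n = n₀ + Σ ν·ξ):
  Q: 160 − 1(47.04) = 113
  U: 0 + 1(47.04) − 2(2.784) = 41.47
  V: 0 + 1(2.784) = 2.784

41.5 kmol/h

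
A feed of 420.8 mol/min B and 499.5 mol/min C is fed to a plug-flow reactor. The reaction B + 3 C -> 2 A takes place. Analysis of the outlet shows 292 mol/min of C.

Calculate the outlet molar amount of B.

352 mol/min

For C: n = n₀ − 3ξ → 292 = 499.5 − 3ξ, giving ξ = 69.17 mol/min.
Outlet amounts (n = n₀ + ν ξ):
  B: 420.8 − 1(69.17) = 351.6
  C: 499.5 − 3(69.17) = 292
  A: 0 + 2(69.17) = 138.3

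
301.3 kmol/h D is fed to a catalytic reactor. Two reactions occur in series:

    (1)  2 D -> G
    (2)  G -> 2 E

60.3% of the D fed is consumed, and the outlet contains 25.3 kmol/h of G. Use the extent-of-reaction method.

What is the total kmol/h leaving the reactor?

276 kmol/h

Conversion of D: D consumed = 2ξ₁ = 0.603 × 301.3 → ξ₁ = 90.84 kmol/h.
G balance: n_G = 0 + 1ξ₁ − 1ξ₂ = 25.3 → ξ₂ = (1·90.84 − 25.3)/1 = 65.54 kmol/h.
Outlet amounts (n = n₀ + Σ ν·ξ):
  D: 301.3 − 2(90.84) = 119.6
  G: 0 + 1(90.84) − 1(65.54) = 25.3
  E: 0 + 2(65.54) = 131.1
Total out = 119.6 + 25.3 + 131.1 = 276 kmol/h.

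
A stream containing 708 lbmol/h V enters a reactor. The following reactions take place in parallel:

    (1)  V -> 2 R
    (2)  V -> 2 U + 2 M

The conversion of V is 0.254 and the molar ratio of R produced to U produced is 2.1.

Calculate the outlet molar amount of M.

116 lbmol/h

Conversion of V: V consumed = 0.254 × 708 = 179.8 lbmol/h = 1ξ₁ + 1ξ₂.
Selectivity: 2ξ₁ / (2ξ₂) = 2.1 → ξ₁ = 2.1 ξ₂.
Substitute: (1·2.1 + 1) ξ₂ = 179.8 → ξ₂ = 58.01 lbmol/h, ξ₁ = 121.8 lbmol/h.
Outlet amounts (n = n₀ + Σ ν·ξ):
  V: 708 − 1(121.8) − 1(58.01) = 528.2
  R: 0 + 2(121.8) = 243.6
  U: 0 + 2(58.01) = 116
  M: 0 + 2(58.01) = 116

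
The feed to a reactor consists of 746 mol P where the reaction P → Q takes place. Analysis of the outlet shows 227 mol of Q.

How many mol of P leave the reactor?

For Q: n = n₀ + 1ξ → 227 = 0 + 1ξ, giving ξ = 227 mol.
Outlet amounts (n = n₀ + ν ξ):
  P: 746 − 1(227) = 519
  Q: 0 + 1(227) = 227

519 mol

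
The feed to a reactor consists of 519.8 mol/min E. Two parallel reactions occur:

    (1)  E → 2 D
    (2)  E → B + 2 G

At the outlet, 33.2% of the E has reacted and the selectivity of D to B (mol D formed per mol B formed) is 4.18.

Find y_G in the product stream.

Conversion of E: E consumed = 0.332 × 519.8 = 172.6 mol/min = 1ξ₁ + 1ξ₂.
Selectivity: 2ξ₁ / (1ξ₂) = 4.18 → ξ₁ = 2.09 ξ₂.
Substitute: (1·2.09 + 1) ξ₂ = 172.6 → ξ₂ = 55.85 mol/min, ξ₁ = 116.7 mol/min.
Outlet amounts (n = n₀ + Σ ν·ξ):
  E: 519.8 − 1(116.7) − 1(55.85) = 347.2
  D: 0 + 2(116.7) = 233.4
  B: 0 + 1(55.85) = 55.85
  G: 0 + 2(55.85) = 111.7
Total out = 748.2 mol/min; y_G = 111.7 / 748.2 = 0.1493.

0.149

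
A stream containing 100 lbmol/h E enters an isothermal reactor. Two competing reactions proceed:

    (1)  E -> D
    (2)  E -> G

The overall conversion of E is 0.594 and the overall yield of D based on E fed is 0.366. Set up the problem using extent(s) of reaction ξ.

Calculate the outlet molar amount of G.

22.8 lbmol/h

Yield of D: 1ξ₁ / 100 = 0.366 → ξ₁ = 36.6 lbmol/h.
Conversion of E: 1ξ₁ + 1ξ₂ = 0.594 × 100 = 59.4 → ξ₂ = 22.8 lbmol/h.
Outlet amounts (n = n₀ + Σ ν·ξ):
  E: 100 − 1(36.6) − 1(22.8) = 40.6
  D: 0 + 1(36.6) = 36.6
  G: 0 + 1(22.8) = 22.8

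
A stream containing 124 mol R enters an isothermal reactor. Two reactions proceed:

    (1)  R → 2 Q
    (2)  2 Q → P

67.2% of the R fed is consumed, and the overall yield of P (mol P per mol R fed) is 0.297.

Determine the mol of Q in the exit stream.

93 mol

Conversion of R: R consumed = 1ξ₁ = 0.672 × 124 → ξ₁ = 83.33 mol.
Yield of P: 1ξ₂ / 124 = 0.297 → ξ₂ = 36.83 mol.
Outlet amounts (n = n₀ + Σ ν·ξ):
  R: 124 − 1(83.33) = 40.67
  Q: 0 + 2(83.33) − 2(36.83) = 93
  P: 0 + 1(36.83) = 36.83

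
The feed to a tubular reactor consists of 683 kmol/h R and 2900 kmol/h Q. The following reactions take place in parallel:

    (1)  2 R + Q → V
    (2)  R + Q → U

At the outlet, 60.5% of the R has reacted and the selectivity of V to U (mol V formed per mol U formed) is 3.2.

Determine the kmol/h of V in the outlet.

179 kmol/h

Conversion of R: R consumed = 0.605 × 683 = 413.2 kmol/h = 2ξ₁ + 1ξ₂.
Selectivity: 1ξ₁ / (1ξ₂) = 3.2 → ξ₁ = 3.2 ξ₂.
Substitute: (2·3.2 + 1) ξ₂ = 413.2 → ξ₂ = 55.84 kmol/h, ξ₁ = 178.7 kmol/h.
Outlet amounts (n = n₀ + Σ ν·ξ):
  R: 683 − 2(178.7) − 1(55.84) = 269.8
  Q: 2900 − 1(178.7) − 1(55.84) = 2665
  V: 0 + 1(178.7) = 178.7
  U: 0 + 1(55.84) = 55.84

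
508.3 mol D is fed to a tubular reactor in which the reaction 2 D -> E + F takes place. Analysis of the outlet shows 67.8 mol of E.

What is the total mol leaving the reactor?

508 mol

For E: n = n₀ + 1ξ → 67.8 = 0 + 1ξ, giving ξ = 67.8 mol.
Outlet amounts (n = n₀ + ν ξ):
  D: 508.3 − 2(67.8) = 372.7
  E: 0 + 1(67.8) = 67.8
  F: 0 + 1(67.8) = 67.8
Total out = 372.7 + 67.8 + 67.8 = 508.3 mol.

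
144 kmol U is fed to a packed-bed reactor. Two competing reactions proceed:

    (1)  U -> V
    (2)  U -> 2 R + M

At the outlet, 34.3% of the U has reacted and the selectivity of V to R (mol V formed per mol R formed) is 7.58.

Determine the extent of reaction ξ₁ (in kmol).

ξ₁ = 46.3 kmol

Conversion of U: U consumed = 0.343 × 144 = 49.39 kmol = 1ξ₁ + 1ξ₂.
Selectivity: 1ξ₁ / (2ξ₂) = 7.58 → ξ₁ = 15.16 ξ₂.
Substitute: (1·15.16 + 1) ξ₂ = 49.39 → ξ₂ = 3.056 kmol, ξ₁ = 46.34 kmol.
Outlet amounts (n = n₀ + Σ ν·ξ):
  U: 144 − 1(46.34) − 1(3.056) = 94.61
  V: 0 + 1(46.34) = 46.34
  R: 0 + 2(3.056) = 6.113
  M: 0 + 1(3.056) = 3.056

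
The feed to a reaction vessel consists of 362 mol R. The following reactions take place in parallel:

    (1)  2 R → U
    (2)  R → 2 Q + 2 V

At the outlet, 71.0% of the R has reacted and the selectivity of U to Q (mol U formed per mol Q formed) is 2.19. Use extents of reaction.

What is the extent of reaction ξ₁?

ξ₁ = 115 mol

Conversion of R: R consumed = 0.71 × 362 = 257 mol = 2ξ₁ + 1ξ₂.
Selectivity: 1ξ₁ / (2ξ₂) = 2.19 → ξ₁ = 4.38 ξ₂.
Substitute: (2·4.38 + 1) ξ₂ = 257 → ξ₂ = 26.33 mol, ξ₁ = 115.3 mol.
Outlet amounts (n = n₀ + Σ ν·ξ):
  R: 362 − 2(115.3) − 1(26.33) = 105
  U: 0 + 1(115.3) = 115.3
  Q: 0 + 2(26.33) = 52.67
  V: 0 + 2(26.33) = 52.67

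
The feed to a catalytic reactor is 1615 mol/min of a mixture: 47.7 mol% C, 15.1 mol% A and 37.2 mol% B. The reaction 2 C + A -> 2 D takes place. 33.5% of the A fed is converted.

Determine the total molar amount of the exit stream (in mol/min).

A reacted = 0.335 × 243.9 = 81.69 mol/min; ν_A = −1, so ξ = 81.69/1 = 81.69 mol/min.
Outlet amounts (n = n₀ + ν ξ):
  C: 770.4 − 2(81.69) = 607
  A: 243.9 − 1(81.69) = 162.2
  D: 0 + 2(81.69) = 163.4
  B: 600.8 (inert)
Total out = 607 + 162.2 + 163.4 + 600.8 = 1533 mol/min.

1530 mol/min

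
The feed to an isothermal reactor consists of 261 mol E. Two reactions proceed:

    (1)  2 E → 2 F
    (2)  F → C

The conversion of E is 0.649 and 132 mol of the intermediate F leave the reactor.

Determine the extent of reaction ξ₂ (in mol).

Conversion of E: E consumed = 2ξ₁ = 0.649 × 261 → ξ₁ = 84.69 mol.
F balance: n_F = 0 + 2ξ₁ − 1ξ₂ = 132 → ξ₂ = (2·84.69 − 132)/1 = 37.39 mol.
Outlet amounts (n = n₀ + Σ ν·ξ):
  E: 261 − 2(84.69) = 91.61
  F: 0 + 2(84.69) − 1(37.39) = 132
  C: 0 + 1(37.39) = 37.39

ξ₂ = 37.4 mol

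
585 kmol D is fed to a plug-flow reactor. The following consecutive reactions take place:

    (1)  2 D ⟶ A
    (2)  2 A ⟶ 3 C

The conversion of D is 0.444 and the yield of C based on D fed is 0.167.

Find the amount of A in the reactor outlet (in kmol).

64.7 kmol

Conversion of D: D consumed = 2ξ₁ = 0.444 × 585 → ξ₁ = 129.9 kmol.
Yield of C: 3ξ₂ / 585 = 0.167 → ξ₂ = 32.57 kmol.
Outlet amounts (n = n₀ + Σ ν·ξ):
  D: 585 − 2(129.9) = 325.3
  A: 0 + 1(129.9) − 2(32.57) = 64.74
  C: 0 + 3(32.57) = 97.7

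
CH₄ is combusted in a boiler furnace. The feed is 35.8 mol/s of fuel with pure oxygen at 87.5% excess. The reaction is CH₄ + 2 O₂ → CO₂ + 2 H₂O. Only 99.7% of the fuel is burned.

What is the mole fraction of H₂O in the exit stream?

0.42

Stoichiometric O₂ = 2 × 35.8 = 71.6 mol/s; O₂ fed = 71.6 × 1.875 = 134.2 mol/s.
Fuel reacted = 0.997 × 35.8 → ξ = 35.69 mol/s.
Outlet (n = n₀ + ν ξ):
  CH₄: 35.8 − 1(35.69) = 0.1074
  O₂: 134.2 − 2(35.69) = 62.86
  CO₂: 0 + 1(35.69) = 35.69
  H₂O: 0 + 2(35.69) = 71.39
Total out = 170.1 mol/s; y_H₂O = 71.39 / 170.1 = 0.4198.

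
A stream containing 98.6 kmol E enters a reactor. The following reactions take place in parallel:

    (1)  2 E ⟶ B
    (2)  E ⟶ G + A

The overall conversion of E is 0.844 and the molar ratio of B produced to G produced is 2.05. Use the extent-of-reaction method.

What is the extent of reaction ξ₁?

Conversion of E: E consumed = 0.844 × 98.6 = 83.22 kmol = 2ξ₁ + 1ξ₂.
Selectivity: 1ξ₁ / (1ξ₂) = 2.05 → ξ₁ = 2.05 ξ₂.
Substitute: (2·2.05 + 1) ξ₂ = 83.22 → ξ₂ = 16.32 kmol, ξ₁ = 33.45 kmol.
Outlet amounts (n = n₀ + Σ ν·ξ):
  E: 98.6 − 2(33.45) − 1(16.32) = 15.38
  B: 0 + 1(33.45) = 33.45
  G: 0 + 1(16.32) = 16.32
  A: 0 + 1(16.32) = 16.32

ξ₁ = 33.5 kmol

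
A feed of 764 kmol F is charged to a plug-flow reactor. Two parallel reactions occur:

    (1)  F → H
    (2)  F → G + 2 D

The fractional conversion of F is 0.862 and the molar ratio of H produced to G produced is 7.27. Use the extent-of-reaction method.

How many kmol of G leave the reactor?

79.6 kmol

Conversion of F: F consumed = 0.862 × 764 = 658.6 kmol = 1ξ₁ + 1ξ₂.
Selectivity: 1ξ₁ / (1ξ₂) = 7.27 → ξ₁ = 7.27 ξ₂.
Substitute: (1·7.27 + 1) ξ₂ = 658.6 → ξ₂ = 79.63 kmol, ξ₁ = 578.9 kmol.
Outlet amounts (n = n₀ + Σ ν·ξ):
  F: 764 − 1(578.9) − 1(79.63) = 105.4
  H: 0 + 1(578.9) = 578.9
  G: 0 + 1(79.63) = 79.63
  D: 0 + 2(79.63) = 159.3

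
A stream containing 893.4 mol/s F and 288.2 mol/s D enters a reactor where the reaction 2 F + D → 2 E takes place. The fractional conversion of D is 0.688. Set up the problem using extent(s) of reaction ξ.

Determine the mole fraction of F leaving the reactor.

D reacted = 0.688 × 288.2 = 198.3 mol/s; ν_D = −1, so ξ = 198.3/1 = 198.3 mol/s.
Outlet amounts (n = n₀ + ν ξ):
  F: 893.4 − 2(198.3) = 496.8
  D: 288.2 − 1(198.3) = 89.92
  E: 0 + 2(198.3) = 396.6
Total out = 983.3 mol/s; y_F = 496.8 / 983.3 = 0.5053.

0.505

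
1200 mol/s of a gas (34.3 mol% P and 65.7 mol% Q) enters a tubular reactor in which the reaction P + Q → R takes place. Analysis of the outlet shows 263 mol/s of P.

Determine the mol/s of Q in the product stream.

For P: n = n₀ − 1ξ → 263 = 411.6 − 1ξ, giving ξ = 148.6 mol/s.
Outlet amounts (n = n₀ + ν ξ):
  P: 411.6 − 1(148.6) = 263
  Q: 788.4 − 1(148.6) = 639.8
  R: 0 + 1(148.6) = 148.6

640 mol/s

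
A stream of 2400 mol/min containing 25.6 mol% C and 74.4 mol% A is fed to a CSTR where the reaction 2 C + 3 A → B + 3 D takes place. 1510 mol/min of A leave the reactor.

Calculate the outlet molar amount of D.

For A: n = n₀ − 3ξ → 1510 = 1786 − 3ξ, giving ξ = 91.87 mol/min.
Outlet amounts (n = n₀ + ν ξ):
  C: 614.4 − 2(91.87) = 430.7
  A: 1786 − 3(91.87) = 1510
  B: 0 + 1(91.87) = 91.87
  D: 0 + 3(91.87) = 275.6

276 mol/min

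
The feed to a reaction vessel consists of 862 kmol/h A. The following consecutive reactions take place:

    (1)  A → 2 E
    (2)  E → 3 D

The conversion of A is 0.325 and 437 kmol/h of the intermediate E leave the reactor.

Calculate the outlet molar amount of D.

370 kmol/h

Conversion of A: A consumed = 1ξ₁ = 0.325 × 862 → ξ₁ = 280.2 kmol/h.
E balance: n_E = 0 + 2ξ₁ − 1ξ₂ = 437 → ξ₂ = (2·280.2 − 437)/1 = 123.3 kmol/h.
Outlet amounts (n = n₀ + Σ ν·ξ):
  A: 862 − 1(280.2) = 581.8
  E: 0 + 2(280.2) − 1(123.3) = 437
  D: 0 + 3(123.3) = 369.9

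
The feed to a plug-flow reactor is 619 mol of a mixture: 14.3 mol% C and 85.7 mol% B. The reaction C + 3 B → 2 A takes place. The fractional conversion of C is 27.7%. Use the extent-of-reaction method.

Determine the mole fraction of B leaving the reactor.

0.802

C reacted = 0.277 × 88.52 = 24.52 mol; ν_C = −1, so ξ = 24.52/1 = 24.52 mol.
Outlet amounts (n = n₀ + ν ξ):
  C: 88.52 − 1(24.52) = 64
  B: 530.5 − 3(24.52) = 456.9
  A: 0 + 2(24.52) = 49.04
Total out = 570 mol; y_B = 456.9 / 570 = 0.8017.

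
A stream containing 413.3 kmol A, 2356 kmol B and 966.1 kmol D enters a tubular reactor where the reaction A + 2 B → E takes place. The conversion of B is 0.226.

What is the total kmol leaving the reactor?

3200 kmol

B reacted = 0.226 × 2356 = 532.5 kmol; ν_B = −2, so ξ = 532.5/2 = 266.2 kmol.
Outlet amounts (n = n₀ + ν ξ):
  A: 413.3 − 1(266.2) = 147.1
  B: 2356 − 2(266.2) = 1824
  E: 0 + 1(266.2) = 266.2
  D: 966.1 (inert)
Total out = 147.1 + 1824 + 266.2 + 966.1 = 3203 kmol.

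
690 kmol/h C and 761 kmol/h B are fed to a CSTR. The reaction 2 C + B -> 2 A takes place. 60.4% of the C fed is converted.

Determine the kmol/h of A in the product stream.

C reacted = 0.604 × 690 = 416.8 kmol/h; ν_C = −2, so ξ = 416.8/2 = 208.4 kmol/h.
Outlet amounts (n = n₀ + ν ξ):
  C: 690 − 2(208.4) = 273.2
  B: 761 − 1(208.4) = 552.6
  A: 0 + 2(208.4) = 416.8

417 kmol/h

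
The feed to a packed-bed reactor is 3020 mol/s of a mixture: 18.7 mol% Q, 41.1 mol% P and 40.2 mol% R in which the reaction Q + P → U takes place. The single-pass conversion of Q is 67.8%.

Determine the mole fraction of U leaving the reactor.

0.145

Q reacted = 0.678 × 564.7 = 382.9 mol/s; ν_Q = −1, so ξ = 382.9/1 = 382.9 mol/s.
Outlet amounts (n = n₀ + ν ξ):
  Q: 564.7 − 1(382.9) = 181.8
  P: 1241 − 1(382.9) = 858.3
  U: 0 + 1(382.9) = 382.9
  R: 1214 (inert)
Total out = 2637 mol/s; y_U = 382.9 / 2637 = 0.1452.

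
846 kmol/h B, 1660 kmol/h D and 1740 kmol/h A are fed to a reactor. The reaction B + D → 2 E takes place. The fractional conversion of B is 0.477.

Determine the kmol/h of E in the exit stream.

807 kmol/h

B reacted = 0.477 × 846 = 403.5 kmol/h; ν_B = −1, so ξ = 403.5/1 = 403.5 kmol/h.
Outlet amounts (n = n₀ + ν ξ):
  B: 846 − 1(403.5) = 442.5
  D: 1660 − 1(403.5) = 1256
  E: 0 + 2(403.5) = 807.1
  A: 1740 (inert)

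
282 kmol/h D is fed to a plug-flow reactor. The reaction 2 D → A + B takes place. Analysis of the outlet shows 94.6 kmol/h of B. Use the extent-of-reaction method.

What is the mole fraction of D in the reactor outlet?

0.329

For B: n = n₀ + 1ξ → 94.6 = 0 + 1ξ, giving ξ = 94.6 kmol/h.
Outlet amounts (n = n₀ + ν ξ):
  D: 282 − 2(94.6) = 92.8
  A: 0 + 1(94.6) = 94.6
  B: 0 + 1(94.6) = 94.6
Total out = 282 kmol/h; y_D = 92.8 / 282 = 0.3291.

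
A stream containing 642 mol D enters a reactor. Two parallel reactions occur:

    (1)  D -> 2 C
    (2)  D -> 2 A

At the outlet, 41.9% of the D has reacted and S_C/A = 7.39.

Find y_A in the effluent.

Conversion of D: D consumed = 0.419 × 642 = 269 mol = 1ξ₁ + 1ξ₂.
Selectivity: 2ξ₁ / (2ξ₂) = 7.39 → ξ₁ = 7.39 ξ₂.
Substitute: (1·7.39 + 1) ξ₂ = 269 → ξ₂ = 32.06 mol, ξ₁ = 236.9 mol.
Outlet amounts (n = n₀ + Σ ν·ξ):
  D: 642 − 1(236.9) − 1(32.06) = 373
  C: 0 + 2(236.9) = 473.9
  A: 0 + 2(32.06) = 64.12
Total out = 911 mol; y_A = 64.12 / 911 = 0.07039.

0.0704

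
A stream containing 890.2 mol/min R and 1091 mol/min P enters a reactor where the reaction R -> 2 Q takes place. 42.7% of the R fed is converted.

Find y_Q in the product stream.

0.322

R reacted = 0.427 × 890.2 = 380.1 mol/min; ν_R = −1, so ξ = 380.1/1 = 380.1 mol/min.
Outlet amounts (n = n₀ + ν ξ):
  R: 890.2 − 1(380.1) = 510.1
  Q: 0 + 2(380.1) = 760.2
  P: 1091 (inert)
Total out = 2361 mol/min; y_Q = 760.2 / 2361 = 0.322.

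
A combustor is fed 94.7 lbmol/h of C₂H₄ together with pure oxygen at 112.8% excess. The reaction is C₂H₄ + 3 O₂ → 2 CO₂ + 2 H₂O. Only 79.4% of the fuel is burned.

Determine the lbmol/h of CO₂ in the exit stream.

Stoichiometric O₂ = 3 × 94.7 = 284.1 lbmol/h; O₂ fed = 284.1 × 2.128 = 604.6 lbmol/h.
Fuel reacted = 0.794 × 94.7 → ξ = 75.19 lbmol/h.
Outlet (n = n₀ + ν ξ):
  C₂H₄: 94.7 − 1(75.19) = 19.51
  O₂: 604.6 − 3(75.19) = 379
  CO₂: 0 + 2(75.19) = 150.4
  H₂O: 0 + 2(75.19) = 150.4

150 lbmol/h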